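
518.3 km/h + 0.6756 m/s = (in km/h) 520.7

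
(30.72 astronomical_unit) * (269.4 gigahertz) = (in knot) 2.407e+24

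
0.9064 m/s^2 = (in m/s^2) 0.9064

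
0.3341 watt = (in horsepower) 0.000448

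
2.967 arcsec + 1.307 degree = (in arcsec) 4708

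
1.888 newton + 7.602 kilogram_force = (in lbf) 17.18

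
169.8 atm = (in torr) 1.29e+05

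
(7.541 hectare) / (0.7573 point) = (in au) 0.001887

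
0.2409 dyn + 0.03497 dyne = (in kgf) 2.813e-07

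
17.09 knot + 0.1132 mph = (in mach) 0.02597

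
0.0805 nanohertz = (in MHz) 8.05e-17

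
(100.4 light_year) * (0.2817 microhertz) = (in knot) 5.201e+11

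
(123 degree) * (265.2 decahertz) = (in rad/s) 5693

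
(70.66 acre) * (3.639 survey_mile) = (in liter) 1.675e+12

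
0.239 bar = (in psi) 3.466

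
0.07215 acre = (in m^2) 292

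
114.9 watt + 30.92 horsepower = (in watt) 2.317e+04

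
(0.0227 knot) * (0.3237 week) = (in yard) 2500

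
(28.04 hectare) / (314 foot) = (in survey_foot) 9612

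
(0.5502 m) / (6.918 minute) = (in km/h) 0.004772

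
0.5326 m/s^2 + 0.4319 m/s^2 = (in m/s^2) 0.9645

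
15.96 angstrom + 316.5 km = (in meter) 3.165e+05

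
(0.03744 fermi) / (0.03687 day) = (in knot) 2.285e-20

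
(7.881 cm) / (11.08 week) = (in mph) 2.631e-08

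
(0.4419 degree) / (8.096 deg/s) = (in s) 0.05458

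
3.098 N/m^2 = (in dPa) 30.98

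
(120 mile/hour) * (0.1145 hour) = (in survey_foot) 7.255e+04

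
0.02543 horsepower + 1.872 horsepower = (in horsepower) 1.897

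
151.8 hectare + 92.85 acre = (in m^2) 1.894e+06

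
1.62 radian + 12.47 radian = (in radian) 14.09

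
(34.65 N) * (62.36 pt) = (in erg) 7.623e+06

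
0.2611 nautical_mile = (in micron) 4.836e+08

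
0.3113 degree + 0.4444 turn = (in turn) 0.4453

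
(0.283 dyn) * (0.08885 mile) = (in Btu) 3.835e-07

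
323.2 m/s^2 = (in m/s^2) 323.2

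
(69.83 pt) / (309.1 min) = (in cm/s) 0.0001328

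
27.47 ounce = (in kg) 0.7788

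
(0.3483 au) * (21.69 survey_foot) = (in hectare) 3.445e+07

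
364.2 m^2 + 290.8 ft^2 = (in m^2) 391.2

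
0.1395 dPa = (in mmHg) 0.0001046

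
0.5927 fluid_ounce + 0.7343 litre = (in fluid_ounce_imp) 26.46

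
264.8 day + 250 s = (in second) 2.288e+07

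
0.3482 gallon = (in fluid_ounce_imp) 46.39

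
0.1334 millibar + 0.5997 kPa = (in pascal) 613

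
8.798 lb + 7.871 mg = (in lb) 8.798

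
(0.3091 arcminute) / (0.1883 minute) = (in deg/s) 0.000456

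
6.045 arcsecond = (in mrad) 0.02931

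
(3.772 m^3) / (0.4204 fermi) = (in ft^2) 9.658e+16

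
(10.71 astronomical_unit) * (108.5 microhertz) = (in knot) 3.379e+08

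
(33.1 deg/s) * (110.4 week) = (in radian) 3.857e+07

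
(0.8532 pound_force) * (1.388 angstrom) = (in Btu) 4.993e-13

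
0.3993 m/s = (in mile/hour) 0.8932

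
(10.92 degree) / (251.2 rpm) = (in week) 1.198e-08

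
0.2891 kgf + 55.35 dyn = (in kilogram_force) 0.2892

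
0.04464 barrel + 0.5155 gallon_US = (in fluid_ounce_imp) 318.5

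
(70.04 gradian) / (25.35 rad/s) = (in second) 0.0434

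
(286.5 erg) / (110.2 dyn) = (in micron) 2.6e+04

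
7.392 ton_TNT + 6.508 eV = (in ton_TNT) 7.392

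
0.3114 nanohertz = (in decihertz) 3.114e-09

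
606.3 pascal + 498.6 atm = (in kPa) 5.052e+04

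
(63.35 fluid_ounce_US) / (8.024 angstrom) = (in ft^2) 2.513e+07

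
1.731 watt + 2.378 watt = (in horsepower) 0.00551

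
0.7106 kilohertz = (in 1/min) 4.264e+04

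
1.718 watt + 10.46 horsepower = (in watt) 7802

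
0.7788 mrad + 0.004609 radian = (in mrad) 5.388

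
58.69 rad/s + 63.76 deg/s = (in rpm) 571.1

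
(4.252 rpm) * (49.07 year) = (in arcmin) 2.369e+12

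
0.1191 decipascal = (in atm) 1.175e-07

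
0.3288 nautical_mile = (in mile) 0.3784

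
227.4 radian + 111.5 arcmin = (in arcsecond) 4.691e+07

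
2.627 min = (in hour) 0.04378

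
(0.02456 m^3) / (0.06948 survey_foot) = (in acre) 0.0002866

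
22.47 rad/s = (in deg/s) 1287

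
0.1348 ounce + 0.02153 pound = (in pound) 0.02995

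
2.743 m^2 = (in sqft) 29.53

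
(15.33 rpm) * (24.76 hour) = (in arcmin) 4.919e+08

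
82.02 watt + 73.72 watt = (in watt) 155.7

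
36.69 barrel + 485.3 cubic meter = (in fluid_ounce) 1.661e+07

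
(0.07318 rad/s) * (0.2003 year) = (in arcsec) 9.535e+10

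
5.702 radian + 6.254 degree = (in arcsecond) 1.199e+06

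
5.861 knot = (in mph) 6.745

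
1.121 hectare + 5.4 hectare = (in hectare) 6.521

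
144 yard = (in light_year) 1.392e-14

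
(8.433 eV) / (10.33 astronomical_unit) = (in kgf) 8.916e-32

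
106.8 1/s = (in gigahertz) 1.068e-07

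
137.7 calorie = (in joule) 576.1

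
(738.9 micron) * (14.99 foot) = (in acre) 8.342e-07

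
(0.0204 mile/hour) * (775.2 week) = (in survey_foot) 1.403e+07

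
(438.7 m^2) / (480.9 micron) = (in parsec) 2.956e-11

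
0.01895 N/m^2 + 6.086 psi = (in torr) 314.7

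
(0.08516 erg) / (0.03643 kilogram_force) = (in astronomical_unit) 1.593e-19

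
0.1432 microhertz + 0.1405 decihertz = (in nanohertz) 1.405e+07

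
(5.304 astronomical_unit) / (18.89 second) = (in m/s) 4.2e+10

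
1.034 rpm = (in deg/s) 6.204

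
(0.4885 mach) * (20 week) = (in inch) 7.921e+10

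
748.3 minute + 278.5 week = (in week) 278.6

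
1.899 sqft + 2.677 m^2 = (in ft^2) 30.71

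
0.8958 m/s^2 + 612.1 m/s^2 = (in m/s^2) 613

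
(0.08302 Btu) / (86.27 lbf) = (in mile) 0.0001418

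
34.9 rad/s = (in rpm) 333.3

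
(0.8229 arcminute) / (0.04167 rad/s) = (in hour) 1.596e-06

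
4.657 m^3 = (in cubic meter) 4.657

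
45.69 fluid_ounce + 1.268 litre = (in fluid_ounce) 88.57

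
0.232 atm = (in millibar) 235.1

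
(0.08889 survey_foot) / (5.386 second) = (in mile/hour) 0.01125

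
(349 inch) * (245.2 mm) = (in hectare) 0.0002174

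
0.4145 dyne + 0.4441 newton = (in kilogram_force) 0.04529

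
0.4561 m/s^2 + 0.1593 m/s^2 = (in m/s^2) 0.6154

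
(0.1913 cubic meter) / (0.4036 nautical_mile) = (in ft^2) 0.002755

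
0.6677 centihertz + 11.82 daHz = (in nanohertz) 1.182e+11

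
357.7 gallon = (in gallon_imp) 297.8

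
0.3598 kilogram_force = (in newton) 3.528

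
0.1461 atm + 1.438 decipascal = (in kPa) 14.8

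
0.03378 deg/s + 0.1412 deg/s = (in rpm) 0.02916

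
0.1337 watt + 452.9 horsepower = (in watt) 3.377e+05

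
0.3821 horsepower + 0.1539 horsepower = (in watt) 399.7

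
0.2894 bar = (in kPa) 28.94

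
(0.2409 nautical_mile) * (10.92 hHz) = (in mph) 1.09e+06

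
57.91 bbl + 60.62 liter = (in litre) 9268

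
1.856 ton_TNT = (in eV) 4.847e+28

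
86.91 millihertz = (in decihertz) 0.8691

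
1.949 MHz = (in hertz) 1.949e+06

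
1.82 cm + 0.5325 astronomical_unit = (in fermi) 7.966e+25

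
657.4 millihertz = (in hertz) 0.6574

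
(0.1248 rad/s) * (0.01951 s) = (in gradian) 0.155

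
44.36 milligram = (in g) 0.04436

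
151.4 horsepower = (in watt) 1.129e+05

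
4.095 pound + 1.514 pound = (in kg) 2.544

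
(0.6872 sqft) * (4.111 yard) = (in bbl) 1.51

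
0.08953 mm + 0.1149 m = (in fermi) 1.15e+14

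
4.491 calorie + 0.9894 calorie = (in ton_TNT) 5.48e-09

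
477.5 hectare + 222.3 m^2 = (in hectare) 477.5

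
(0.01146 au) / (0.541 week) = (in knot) 1.019e+04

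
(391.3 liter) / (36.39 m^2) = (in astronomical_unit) 7.188e-14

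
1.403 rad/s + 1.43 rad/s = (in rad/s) 2.833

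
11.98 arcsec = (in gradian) 0.003698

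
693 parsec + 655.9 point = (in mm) 2.138e+22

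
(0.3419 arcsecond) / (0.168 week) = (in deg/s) 9.347e-10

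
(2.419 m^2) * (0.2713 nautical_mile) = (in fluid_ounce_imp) 4.278e+07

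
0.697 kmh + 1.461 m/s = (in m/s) 1.655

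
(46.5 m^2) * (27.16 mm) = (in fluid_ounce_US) 4.271e+04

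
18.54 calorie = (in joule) 77.57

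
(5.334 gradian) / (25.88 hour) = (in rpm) 8.588e-06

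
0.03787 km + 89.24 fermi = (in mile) 0.02353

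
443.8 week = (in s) 2.684e+08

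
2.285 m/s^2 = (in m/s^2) 2.285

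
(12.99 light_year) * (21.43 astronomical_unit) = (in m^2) 3.94e+29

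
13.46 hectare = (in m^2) 1.346e+05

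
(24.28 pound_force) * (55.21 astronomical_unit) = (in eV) 5.568e+33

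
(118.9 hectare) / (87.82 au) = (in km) 9.05e-11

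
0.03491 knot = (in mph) 0.04017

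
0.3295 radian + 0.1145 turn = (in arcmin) 3606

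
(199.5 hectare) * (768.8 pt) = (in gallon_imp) 1.19e+08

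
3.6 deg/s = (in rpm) 0.6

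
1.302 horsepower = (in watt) 970.9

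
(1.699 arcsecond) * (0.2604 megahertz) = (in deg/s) 122.9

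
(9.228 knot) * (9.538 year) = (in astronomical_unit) 0.009545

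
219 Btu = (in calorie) 5.522e+04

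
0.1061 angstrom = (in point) 3.008e-08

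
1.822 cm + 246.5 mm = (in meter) 0.2647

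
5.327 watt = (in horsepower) 0.007144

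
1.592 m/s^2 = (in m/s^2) 1.592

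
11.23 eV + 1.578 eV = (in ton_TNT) 4.905e-28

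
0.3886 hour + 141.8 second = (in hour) 0.428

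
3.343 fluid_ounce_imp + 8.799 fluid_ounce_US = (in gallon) 0.09383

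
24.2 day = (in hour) 580.8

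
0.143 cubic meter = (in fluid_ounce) 4835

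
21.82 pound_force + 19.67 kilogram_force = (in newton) 290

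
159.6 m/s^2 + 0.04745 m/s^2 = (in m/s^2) 159.6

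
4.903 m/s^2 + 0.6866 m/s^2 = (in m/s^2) 5.59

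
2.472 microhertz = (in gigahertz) 2.472e-15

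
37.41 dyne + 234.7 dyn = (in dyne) 272.1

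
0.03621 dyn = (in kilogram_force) 3.692e-08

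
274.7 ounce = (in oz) 274.7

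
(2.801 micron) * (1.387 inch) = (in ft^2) 1.062e-06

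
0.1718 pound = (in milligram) 7.793e+04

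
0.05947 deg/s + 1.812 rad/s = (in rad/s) 1.813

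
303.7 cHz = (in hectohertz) 0.03037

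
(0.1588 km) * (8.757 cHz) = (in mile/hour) 31.11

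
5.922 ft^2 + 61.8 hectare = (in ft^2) 6.652e+06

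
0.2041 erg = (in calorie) 4.878e-09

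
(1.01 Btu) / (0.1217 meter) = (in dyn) 8.756e+08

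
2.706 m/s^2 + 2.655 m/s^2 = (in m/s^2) 5.361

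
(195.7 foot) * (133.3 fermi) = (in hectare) 7.951e-16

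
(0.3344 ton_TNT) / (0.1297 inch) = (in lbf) 9.548e+10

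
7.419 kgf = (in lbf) 16.36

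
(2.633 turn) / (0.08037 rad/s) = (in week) 0.0003403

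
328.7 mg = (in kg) 0.0003287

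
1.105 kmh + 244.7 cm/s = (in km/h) 9.914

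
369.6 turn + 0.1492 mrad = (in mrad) 2.322e+06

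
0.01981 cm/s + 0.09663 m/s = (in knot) 0.1882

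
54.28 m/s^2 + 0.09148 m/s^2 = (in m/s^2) 54.37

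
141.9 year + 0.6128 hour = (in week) 7399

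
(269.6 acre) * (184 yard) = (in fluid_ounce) 6.207e+12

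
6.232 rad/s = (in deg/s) 357.1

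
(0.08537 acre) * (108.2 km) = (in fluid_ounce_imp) 1.316e+12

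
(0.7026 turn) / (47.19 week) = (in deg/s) 8.862e-06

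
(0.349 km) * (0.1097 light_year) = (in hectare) 3.622e+13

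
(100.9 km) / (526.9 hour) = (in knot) 0.1034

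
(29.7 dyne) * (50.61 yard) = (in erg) 1.374e+05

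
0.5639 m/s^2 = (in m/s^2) 0.5639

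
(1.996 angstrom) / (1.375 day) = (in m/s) 1.68e-15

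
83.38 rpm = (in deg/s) 500.3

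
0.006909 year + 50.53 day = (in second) 4.584e+06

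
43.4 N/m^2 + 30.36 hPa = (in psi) 0.4466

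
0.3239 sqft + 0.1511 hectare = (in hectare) 0.1511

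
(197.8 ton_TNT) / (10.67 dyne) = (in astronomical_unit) 5.185e+04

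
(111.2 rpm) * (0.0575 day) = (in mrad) 5.785e+07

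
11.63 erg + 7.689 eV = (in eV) 7.259e+12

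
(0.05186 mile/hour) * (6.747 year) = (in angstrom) 4.933e+16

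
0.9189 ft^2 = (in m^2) 0.08537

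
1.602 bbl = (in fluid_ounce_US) 8612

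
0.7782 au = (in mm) 1.164e+14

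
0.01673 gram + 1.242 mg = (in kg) 1.797e-05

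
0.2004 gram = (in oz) 0.007069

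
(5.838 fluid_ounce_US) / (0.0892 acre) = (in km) 4.783e-10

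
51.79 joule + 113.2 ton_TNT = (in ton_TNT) 113.2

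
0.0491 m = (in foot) 0.1611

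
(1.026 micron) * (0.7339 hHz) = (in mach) 2.211e-07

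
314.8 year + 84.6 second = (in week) 1.641e+04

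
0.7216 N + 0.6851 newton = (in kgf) 0.1434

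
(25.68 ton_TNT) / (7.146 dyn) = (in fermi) 1.504e+30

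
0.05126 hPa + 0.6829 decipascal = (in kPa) 0.005194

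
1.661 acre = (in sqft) 7.235e+04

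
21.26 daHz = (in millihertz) 2.126e+05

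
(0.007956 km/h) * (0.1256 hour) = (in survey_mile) 0.0006209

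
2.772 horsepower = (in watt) 2067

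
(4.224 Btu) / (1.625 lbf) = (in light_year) 6.517e-14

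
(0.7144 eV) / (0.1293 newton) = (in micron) 8.852e-13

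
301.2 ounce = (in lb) 18.82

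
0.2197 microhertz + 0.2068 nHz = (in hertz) 2.199e-07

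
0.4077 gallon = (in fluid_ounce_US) 52.19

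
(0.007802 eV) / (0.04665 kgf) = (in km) 2.732e-24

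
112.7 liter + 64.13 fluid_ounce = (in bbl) 0.7208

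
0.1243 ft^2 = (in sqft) 0.1243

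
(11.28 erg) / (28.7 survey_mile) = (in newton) 2.442e-11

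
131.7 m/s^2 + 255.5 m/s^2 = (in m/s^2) 387.2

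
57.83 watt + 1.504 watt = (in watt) 59.33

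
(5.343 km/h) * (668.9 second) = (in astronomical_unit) 6.636e-09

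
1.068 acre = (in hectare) 0.4322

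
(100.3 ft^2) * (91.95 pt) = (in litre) 302.3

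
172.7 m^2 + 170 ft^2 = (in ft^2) 2029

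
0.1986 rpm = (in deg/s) 1.192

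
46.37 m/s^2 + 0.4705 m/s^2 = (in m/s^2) 46.84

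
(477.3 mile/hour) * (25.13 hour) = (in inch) 7.6e+08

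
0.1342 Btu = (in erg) 1.416e+09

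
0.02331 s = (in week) 3.854e-08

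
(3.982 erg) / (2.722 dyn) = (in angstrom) 1.463e+08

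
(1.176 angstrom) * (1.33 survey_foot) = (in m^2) 4.767e-11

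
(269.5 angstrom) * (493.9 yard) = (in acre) 3.008e-09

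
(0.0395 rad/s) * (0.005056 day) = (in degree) 988.6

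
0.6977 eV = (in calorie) 2.672e-20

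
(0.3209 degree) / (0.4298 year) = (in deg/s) 2.368e-08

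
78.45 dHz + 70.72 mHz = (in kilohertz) 0.007916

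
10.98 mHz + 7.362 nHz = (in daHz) 0.001098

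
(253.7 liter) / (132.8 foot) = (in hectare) 6.268e-07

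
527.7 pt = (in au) 1.244e-12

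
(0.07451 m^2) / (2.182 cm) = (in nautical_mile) 0.001844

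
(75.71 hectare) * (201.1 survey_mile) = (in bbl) 1.541e+12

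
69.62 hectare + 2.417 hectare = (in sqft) 7.754e+06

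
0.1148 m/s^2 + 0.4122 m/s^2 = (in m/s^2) 0.527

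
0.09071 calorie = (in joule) 0.3795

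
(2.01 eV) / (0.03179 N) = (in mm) 1.013e-14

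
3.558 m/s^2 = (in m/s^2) 3.558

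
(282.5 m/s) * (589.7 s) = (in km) 166.6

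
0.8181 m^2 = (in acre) 0.0002022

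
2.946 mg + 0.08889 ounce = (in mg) 2523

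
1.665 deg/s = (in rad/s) 0.02906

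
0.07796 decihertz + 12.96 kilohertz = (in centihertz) 1.296e+06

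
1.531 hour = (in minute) 91.86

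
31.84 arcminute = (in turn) 0.001474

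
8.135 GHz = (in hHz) 8.135e+07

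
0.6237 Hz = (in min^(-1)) 37.42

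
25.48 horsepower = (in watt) 1.9e+04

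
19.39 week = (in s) 1.173e+07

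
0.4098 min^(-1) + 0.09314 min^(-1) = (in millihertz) 8.382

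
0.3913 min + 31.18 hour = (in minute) 1871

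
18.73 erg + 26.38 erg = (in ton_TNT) 1.078e-15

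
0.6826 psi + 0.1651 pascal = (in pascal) 4707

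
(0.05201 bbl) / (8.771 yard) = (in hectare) 1.031e-07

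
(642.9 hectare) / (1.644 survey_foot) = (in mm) 1.283e+10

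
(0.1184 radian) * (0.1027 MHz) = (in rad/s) 1.216e+04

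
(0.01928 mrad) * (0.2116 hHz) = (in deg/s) 0.02337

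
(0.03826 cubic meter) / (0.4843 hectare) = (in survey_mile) 4.909e-09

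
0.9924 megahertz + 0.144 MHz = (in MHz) 1.136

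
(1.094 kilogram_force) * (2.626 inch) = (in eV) 4.466e+18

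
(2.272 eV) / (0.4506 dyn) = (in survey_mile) 5.02e-17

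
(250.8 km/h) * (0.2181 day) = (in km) 1313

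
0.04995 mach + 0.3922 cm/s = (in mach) 0.04996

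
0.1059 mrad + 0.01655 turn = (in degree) 5.964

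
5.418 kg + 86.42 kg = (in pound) 202.5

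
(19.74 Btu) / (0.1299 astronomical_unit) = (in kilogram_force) 1.093e-07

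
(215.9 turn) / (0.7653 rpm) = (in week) 0.02799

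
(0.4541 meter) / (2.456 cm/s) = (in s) 18.49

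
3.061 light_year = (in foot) 9.501e+16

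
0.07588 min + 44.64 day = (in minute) 6.428e+04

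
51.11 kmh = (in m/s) 14.2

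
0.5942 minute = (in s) 35.65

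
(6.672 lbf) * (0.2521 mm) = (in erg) 7.482e+04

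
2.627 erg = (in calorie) 6.279e-08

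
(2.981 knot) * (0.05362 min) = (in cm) 493.4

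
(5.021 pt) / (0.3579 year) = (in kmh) 5.65e-10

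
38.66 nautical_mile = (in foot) 2.349e+05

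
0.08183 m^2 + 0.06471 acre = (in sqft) 2820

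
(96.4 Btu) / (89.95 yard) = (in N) 1237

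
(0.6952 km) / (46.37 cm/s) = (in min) 24.99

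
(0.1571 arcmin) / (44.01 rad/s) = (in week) 1.717e-12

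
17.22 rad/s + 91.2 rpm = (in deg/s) 1534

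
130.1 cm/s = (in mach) 0.003821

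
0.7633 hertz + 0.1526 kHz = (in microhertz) 1.534e+08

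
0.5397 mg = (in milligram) 0.5397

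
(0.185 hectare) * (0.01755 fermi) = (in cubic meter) 3.247e-14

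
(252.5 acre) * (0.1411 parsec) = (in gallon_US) 1.175e+24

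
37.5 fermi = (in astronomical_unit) 2.507e-25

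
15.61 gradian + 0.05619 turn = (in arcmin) 2057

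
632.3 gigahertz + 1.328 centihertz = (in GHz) 632.3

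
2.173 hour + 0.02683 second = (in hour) 2.173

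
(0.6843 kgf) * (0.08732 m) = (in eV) 3.657e+18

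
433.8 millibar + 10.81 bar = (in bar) 11.24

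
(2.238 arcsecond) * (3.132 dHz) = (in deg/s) 0.0001947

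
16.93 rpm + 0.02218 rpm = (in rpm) 16.95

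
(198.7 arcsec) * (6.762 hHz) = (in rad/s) 0.6514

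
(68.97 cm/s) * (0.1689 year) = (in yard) 4.018e+06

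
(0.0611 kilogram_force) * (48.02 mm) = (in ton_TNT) 6.877e-12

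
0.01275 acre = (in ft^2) 555.4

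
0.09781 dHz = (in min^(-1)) 0.5869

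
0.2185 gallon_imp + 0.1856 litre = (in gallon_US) 0.3114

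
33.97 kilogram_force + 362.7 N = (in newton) 695.8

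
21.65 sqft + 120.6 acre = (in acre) 120.6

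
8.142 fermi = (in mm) 8.142e-12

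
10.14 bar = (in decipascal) 1.014e+07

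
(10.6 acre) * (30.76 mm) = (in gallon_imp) 2.902e+05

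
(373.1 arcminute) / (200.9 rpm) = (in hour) 1.433e-06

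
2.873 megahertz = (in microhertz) 2.873e+12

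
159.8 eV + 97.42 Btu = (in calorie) 2.457e+04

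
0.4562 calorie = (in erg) 1.909e+07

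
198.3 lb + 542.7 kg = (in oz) 2.232e+04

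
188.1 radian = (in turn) 29.94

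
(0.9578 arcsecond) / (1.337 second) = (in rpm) 3.317e-05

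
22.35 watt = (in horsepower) 0.02997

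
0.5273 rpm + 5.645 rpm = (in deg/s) 37.03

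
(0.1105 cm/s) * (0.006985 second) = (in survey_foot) 2.532e-05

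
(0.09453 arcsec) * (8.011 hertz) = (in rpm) 3.506e-05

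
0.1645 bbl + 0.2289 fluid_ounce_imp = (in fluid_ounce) 884.6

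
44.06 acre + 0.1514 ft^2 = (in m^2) 1.783e+05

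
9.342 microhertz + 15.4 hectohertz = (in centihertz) 1.54e+05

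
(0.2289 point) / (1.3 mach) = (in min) 3.04e-09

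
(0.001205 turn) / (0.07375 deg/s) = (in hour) 0.001634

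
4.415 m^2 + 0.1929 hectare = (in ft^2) 2.081e+04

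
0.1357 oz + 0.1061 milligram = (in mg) 3847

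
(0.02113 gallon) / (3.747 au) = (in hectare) 1.427e-20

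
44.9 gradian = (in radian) 0.7053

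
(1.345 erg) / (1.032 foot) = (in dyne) 0.04276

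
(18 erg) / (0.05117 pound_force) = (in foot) 2.595e-05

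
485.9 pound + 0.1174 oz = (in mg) 2.204e+08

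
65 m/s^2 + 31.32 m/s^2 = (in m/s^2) 96.32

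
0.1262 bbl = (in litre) 20.06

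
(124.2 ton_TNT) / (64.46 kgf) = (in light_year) 8.689e-08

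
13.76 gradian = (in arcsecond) 4.458e+04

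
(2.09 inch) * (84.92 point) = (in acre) 3.93e-07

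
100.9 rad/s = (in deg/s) 5781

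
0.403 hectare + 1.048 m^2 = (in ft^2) 4.339e+04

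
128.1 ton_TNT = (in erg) 5.36e+18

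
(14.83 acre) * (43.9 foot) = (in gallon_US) 2.121e+08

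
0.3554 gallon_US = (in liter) 1.345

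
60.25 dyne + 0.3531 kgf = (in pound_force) 0.7786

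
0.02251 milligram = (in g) 2.251e-05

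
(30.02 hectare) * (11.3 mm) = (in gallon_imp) 7.462e+05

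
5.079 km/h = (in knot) 2.742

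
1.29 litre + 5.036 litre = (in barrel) 0.03979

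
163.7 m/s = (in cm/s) 1.637e+04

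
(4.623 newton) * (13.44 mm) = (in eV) 3.878e+17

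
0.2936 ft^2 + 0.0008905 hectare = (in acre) 0.002207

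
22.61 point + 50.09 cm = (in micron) 5.089e+05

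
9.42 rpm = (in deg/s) 56.52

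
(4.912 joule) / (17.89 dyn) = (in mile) 17.06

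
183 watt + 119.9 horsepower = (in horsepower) 120.1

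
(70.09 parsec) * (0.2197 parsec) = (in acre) 3.623e+30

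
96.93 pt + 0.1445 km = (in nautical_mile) 0.07804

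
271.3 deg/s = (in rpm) 45.22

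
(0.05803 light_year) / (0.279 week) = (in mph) 7.278e+09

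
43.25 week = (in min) 4.36e+05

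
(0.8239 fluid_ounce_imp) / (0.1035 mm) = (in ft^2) 2.435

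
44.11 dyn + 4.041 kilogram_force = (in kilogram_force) 4.041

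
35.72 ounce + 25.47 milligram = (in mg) 1.013e+06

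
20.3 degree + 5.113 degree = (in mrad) 443.5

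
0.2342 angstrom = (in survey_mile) 1.455e-14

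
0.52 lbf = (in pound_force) 0.52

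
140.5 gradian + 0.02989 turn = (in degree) 137.2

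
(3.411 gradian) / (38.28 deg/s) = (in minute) 0.001337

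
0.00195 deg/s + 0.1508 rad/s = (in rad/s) 0.1508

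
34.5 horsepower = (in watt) 2.573e+04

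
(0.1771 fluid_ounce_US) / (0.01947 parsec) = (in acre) 2.154e-24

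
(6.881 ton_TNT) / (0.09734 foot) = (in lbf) 2.181e+11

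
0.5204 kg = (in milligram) 5.204e+05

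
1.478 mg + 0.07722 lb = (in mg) 3.503e+04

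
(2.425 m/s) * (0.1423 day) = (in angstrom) 2.981e+14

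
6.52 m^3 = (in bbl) 41.01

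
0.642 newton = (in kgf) 0.06547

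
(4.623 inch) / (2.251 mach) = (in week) 2.533e-10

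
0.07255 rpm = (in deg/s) 0.4353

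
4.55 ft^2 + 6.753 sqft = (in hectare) 0.000105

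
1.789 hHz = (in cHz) 1.789e+04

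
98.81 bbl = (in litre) 1.571e+04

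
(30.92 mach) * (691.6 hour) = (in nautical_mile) 1.415e+07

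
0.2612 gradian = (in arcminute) 14.1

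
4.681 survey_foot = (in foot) 4.681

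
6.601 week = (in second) 3.992e+06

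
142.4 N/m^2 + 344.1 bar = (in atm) 339.6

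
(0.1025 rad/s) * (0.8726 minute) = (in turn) 0.8541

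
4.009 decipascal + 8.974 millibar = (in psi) 0.1302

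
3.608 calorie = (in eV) 9.422e+19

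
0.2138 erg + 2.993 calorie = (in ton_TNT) 2.993e-09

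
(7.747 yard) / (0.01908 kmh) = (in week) 0.00221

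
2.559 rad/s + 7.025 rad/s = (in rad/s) 9.584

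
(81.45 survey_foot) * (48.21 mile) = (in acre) 476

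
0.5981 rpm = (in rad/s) 0.06263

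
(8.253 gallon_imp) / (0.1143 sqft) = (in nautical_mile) 0.001908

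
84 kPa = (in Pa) 8.4e+04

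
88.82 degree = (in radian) 1.55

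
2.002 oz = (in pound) 0.1251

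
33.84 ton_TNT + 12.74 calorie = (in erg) 1.416e+18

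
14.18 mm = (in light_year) 1.499e-18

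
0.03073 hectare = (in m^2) 307.3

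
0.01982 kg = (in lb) 0.0437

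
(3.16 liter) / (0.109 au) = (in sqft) 2.086e-12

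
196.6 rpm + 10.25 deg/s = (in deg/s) 1190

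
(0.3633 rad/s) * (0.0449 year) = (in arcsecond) 1.061e+11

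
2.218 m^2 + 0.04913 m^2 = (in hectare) 0.0002267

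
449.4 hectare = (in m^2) 4.494e+06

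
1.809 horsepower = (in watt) 1349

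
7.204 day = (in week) 1.029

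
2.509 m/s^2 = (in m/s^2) 2.509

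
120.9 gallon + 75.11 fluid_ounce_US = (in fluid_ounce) 1.555e+04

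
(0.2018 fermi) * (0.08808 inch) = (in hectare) 4.515e-23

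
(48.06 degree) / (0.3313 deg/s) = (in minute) 2.418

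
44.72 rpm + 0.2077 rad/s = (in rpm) 46.7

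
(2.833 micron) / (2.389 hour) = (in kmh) 1.186e-09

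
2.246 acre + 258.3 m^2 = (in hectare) 0.9348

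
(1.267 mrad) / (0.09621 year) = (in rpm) 3.988e-09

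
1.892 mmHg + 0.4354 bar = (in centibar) 43.79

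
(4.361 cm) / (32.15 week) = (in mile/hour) 5.017e-09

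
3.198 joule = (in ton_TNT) 7.643e-10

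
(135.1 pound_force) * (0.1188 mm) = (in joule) 0.07139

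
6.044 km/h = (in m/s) 1.679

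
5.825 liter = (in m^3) 0.005825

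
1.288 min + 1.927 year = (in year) 1.927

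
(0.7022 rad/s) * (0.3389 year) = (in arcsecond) 1.548e+12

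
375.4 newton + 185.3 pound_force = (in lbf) 269.7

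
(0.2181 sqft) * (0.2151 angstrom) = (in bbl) 2.741e-12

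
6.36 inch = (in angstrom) 1.615e+09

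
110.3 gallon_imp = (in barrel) 3.154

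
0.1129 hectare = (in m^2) 1129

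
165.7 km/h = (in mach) 0.1352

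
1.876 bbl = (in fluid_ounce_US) 1.009e+04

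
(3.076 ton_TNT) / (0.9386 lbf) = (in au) 0.02061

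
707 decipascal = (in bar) 0.000707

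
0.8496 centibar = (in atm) 0.008385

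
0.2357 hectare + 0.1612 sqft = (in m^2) 2357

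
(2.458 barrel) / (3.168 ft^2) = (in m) 1.328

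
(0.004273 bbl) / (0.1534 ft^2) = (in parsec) 1.545e-18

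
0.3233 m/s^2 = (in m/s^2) 0.3233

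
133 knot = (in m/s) 68.42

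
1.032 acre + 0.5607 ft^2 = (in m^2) 4176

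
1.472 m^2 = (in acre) 0.0003637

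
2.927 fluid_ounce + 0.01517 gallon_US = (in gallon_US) 0.03804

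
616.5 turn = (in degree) 2.219e+05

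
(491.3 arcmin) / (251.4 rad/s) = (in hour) 1.579e-07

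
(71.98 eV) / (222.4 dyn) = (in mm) 5.185e-12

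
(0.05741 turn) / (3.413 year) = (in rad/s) 3.351e-09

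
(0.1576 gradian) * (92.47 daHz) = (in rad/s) 2.289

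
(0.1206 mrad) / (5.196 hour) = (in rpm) 6.157e-08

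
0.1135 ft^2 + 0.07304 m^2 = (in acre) 2.065e-05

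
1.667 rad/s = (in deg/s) 95.51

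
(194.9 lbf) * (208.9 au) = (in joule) 2.709e+16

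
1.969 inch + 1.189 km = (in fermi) 1.189e+18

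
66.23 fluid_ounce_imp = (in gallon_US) 0.4971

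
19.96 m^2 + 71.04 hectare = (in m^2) 7.104e+05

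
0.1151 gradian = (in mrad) 1.808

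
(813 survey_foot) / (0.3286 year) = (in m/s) 2.391e-05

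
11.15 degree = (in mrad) 194.6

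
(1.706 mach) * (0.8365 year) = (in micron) 1.532e+16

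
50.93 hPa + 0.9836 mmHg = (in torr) 39.18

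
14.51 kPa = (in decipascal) 1.451e+05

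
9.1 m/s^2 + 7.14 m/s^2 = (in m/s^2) 16.24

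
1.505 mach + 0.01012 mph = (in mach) 1.505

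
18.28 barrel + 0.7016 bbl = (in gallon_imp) 663.8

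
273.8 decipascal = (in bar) 0.0002738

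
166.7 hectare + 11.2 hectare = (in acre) 439.6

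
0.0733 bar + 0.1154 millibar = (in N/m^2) 7342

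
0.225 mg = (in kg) 2.25e-07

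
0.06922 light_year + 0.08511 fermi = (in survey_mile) 4.069e+11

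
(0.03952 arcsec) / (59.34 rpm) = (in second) 3.083e-08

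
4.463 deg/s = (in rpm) 0.7438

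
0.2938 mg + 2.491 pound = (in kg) 1.13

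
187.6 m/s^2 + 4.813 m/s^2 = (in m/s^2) 192.4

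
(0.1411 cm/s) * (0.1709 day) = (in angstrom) 2.083e+11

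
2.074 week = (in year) 0.03978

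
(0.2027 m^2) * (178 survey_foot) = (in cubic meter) 11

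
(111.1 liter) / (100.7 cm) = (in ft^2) 1.188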